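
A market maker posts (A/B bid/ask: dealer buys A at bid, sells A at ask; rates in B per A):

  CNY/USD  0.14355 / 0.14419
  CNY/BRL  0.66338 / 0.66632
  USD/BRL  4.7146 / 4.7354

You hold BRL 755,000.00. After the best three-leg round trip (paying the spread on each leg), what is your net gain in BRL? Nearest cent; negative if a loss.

Best loop BRL → CNY → USD → BRL:
BRL 755,000.00 ÷ 0.66632 (buy CNY at ask) = CNY 1,133,089.21
CNY 1,133,089.21 × 0.14355 (sell CNY at bid) = USD 162,654.96
USD 162,654.96 × 4.7146 (sell USD at bid) = BRL 766,853.05

Net profit: BRL 11,853.05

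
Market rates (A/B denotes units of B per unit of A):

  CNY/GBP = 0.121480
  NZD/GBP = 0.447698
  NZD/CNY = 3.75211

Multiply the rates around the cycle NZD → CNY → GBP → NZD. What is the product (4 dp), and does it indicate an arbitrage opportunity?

Around NZD → CNY → GBP → NZD: 1 × 3.75211 × 0.121480 ÷ 0.447698 = 1.018111
Product > 1; profitable direction is NZD → CNY → GBP → NZD.

1.0181 (arbitrage exists)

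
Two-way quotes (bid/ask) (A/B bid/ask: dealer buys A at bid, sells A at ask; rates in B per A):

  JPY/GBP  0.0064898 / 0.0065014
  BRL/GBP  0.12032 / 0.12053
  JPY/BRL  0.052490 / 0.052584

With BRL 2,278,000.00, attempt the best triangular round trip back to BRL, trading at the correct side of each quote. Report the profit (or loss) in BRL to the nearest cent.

Best loop BRL → JPY → GBP → BRL:
BRL 2,278,000.00 ÷ 0.052584 (buy JPY at ask) = JPY 43,321,162
JPY 43,321,162 × 0.0064898 (sell JPY at bid) = GBP 281,145.68
GBP 281,145.68 ÷ 0.12053 (buy BRL at ask) = BRL 2,332,578.44

Net profit: BRL 54,578.44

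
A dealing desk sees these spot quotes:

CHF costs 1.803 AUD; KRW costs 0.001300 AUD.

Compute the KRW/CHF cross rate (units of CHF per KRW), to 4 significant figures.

1 KRW × 0.001300 = 0.0013 AUD
0.0013 AUD ÷ 1.803 = 0.000721021 CHF

KRW/CHF = 0.0007210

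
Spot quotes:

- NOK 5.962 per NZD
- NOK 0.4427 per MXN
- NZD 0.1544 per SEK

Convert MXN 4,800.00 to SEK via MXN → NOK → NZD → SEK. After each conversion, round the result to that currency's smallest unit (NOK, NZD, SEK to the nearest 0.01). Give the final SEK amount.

SEK 2,308.42

MXN 4,800.00 × 0.4427 = NOK 2,124.96
NOK 2,124.96 ÷ 5.962 = NZD 356.42
NZD 356.42 ÷ 0.1544 = SEK 2,308.42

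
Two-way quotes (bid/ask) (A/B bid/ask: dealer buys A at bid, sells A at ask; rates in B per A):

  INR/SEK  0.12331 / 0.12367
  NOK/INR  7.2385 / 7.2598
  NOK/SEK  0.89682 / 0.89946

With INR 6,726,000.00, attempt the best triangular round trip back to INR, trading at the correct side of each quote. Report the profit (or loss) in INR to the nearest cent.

Net result: INR -7,487.48 (no profitable arbitrage after spreads)

Best loop INR → NOK → SEK → INR:
INR 6,726,000.00 ÷ 7.2598 (buy NOK at ask) = NOK 926,471.80
NOK 926,471.80 × 0.89682 (sell NOK at bid) = SEK 830,878.44
SEK 830,878.44 ÷ 0.12367 (buy INR at ask) = INR 6,718,512.52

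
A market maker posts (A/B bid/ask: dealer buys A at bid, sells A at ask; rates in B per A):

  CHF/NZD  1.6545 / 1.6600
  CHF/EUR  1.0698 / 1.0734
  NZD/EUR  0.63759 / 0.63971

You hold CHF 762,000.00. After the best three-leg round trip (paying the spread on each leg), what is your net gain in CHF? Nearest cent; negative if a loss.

Best loop CHF → EUR → NZD → CHF:
CHF 762,000.00 × 1.0698 (sell CHF at bid) = EUR 815,187.60
EUR 815,187.60 ÷ 0.63971 (buy NZD at ask) = NZD 1,274,308.05
NZD 1,274,308.05 ÷ 1.6600 (buy CHF at ask) = CHF 767,655.45

Net profit: CHF 5,655.45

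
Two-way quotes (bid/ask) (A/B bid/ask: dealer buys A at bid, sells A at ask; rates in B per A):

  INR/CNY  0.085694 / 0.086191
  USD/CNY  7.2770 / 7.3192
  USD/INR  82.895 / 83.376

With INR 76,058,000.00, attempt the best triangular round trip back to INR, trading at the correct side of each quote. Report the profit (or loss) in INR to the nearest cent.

Best loop INR → USD → CNY → INR:
INR 76,058,000.00 ÷ 83.376 (buy USD at ask) = USD 912,228.94
USD 912,228.94 × 7.2770 (sell USD at bid) = CNY 6,638,289.99
CNY 6,638,289.99 ÷ 0.086191 (buy INR at ask) = INR 77,018,366.04

Net profit: INR 960,366.04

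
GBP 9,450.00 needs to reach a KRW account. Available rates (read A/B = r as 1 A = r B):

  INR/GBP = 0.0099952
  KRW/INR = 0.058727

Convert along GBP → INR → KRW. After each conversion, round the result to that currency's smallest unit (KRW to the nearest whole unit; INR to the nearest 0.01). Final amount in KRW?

KRW 16,099,134

GBP 9,450.00 ÷ 0.0099952 = INR 945,453.82
INR 945,453.82 ÷ 0.058727 = KRW 16,099,134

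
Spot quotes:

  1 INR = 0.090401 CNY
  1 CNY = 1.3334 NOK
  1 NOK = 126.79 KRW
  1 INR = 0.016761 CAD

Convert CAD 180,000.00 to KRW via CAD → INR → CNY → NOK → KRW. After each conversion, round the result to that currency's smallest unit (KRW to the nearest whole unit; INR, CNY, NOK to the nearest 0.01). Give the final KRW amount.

KRW 164,131,246

CAD 180,000.00 ÷ 0.016761 = INR 10,739,216.04
INR 10,739,216.04 × 0.090401 = CNY 970,835.87
CNY 970,835.87 × 1.3334 = NOK 1,294,512.55
NOK 1,294,512.55 × 126.79 = KRW 164,131,246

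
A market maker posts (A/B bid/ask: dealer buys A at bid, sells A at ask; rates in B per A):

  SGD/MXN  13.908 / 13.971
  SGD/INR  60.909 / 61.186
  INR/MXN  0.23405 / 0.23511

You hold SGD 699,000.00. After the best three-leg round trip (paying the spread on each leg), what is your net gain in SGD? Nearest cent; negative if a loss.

Net profit: SGD 14,246.74

Best loop SGD → INR → MXN → SGD:
SGD 699,000.00 × 60.909 (sell SGD at bid) = INR 42,575,391.00
INR 42,575,391.00 × 0.23405 (sell INR at bid) = MXN 9,964,770.26
MXN 9,964,770.26 ÷ 13.971 (buy SGD at ask) = SGD 713,246.74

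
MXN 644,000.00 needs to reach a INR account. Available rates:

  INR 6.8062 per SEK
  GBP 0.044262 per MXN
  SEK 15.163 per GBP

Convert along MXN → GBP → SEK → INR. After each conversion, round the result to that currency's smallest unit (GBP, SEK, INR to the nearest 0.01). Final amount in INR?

MXN 644,000.00 × 0.044262 = GBP 28,504.73
GBP 28,504.73 × 15.163 = SEK 432,217.22
SEK 432,217.22 × 6.8062 = INR 2,941,756.84

INR 2,941,756.84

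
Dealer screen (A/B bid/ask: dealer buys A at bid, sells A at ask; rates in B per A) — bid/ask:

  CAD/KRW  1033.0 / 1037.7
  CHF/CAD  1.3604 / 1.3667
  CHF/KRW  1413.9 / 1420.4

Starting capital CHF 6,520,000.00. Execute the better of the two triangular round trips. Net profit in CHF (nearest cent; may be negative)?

Best loop CHF → KRW → CAD → CHF:
CHF 6,520,000.00 × 1413.9 (sell CHF at bid) = KRW 9,218,628,000
KRW 9,218,628,000 ÷ 1037.7 (buy CAD at ask) = CAD 8,883,712.06
CAD 8,883,712.06 ÷ 1.3667 (buy CHF at ask) = CHF 6,500,118.57

Net result: CHF -19,881.43 (no profitable arbitrage after spreads)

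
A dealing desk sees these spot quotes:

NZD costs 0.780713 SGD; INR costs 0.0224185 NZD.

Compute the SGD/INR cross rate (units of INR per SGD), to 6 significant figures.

SGD/INR = 57.1350

1 SGD ÷ 0.780713 = 1.28088 NZD
1.28088 NZD ÷ 0.0224185 = 57.135 INR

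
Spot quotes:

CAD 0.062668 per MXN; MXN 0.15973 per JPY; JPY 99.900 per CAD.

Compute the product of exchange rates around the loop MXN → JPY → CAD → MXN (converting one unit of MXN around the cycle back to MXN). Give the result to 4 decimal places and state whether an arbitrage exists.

1.0000 (no arbitrage)

Around MXN → JPY → CAD → MXN: 1 ÷ 0.15973 ÷ 99.900 ÷ 0.062668 = 1.000005
Product ≈ 1 (deviation 0.001%, within rounding noise).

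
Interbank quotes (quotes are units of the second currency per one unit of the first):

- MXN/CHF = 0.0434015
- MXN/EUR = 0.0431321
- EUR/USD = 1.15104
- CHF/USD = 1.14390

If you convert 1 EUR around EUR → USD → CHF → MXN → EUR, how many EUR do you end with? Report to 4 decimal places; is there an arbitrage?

1.0000 (no arbitrage)

Around EUR → USD → CHF → MXN → EUR: 1 × 1.15104 ÷ 1.14390 ÷ 0.0434015 × 0.0431321 = 0.999996
Product ≈ 1 (deviation 0.000%, within rounding noise).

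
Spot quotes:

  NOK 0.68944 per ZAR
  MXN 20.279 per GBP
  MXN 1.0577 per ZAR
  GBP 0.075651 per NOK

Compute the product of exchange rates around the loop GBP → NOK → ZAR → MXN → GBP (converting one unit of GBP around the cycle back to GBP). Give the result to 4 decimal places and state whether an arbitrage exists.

1.0000 (no arbitrage)

Around GBP → NOK → ZAR → MXN → GBP: 1 ÷ 0.075651 ÷ 0.68944 × 1.0577 ÷ 20.279 = 1.000011
Product ≈ 1 (deviation 0.001%, within rounding noise).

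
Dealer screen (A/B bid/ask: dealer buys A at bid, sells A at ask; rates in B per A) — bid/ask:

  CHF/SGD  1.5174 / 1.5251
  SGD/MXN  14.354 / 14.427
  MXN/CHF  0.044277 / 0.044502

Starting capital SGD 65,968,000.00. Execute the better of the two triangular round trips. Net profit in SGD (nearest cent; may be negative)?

Net profit: SGD 1,403,999.26

Best loop SGD → CHF → MXN → SGD:
SGD 65,968,000.00 ÷ 1.5251 (buy CHF at ask) = CHF 43,254,868.53
CHF 43,254,868.53 ÷ 0.044502 (buy MXN at ask) = MXN 971,975,833.29
MXN 971,975,833.29 ÷ 14.427 (buy SGD at ask) = SGD 67,371,999.26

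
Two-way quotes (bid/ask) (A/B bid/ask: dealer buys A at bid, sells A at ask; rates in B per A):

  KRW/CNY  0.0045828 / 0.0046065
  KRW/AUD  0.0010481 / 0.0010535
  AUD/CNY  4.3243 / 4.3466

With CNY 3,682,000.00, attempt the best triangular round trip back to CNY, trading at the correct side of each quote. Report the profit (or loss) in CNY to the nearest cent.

Best loop CNY → AUD → KRW → CNY:
CNY 3,682,000.00 ÷ 4.3466 (buy AUD at ask) = AUD 847,098.88
AUD 847,098.88 ÷ 0.0010535 (buy KRW at ask) = KRW 804,080,571
KRW 804,080,571 × 0.0045828 (sell KRW at bid) = CNY 3,684,940.44

Net profit: CNY 2,940.44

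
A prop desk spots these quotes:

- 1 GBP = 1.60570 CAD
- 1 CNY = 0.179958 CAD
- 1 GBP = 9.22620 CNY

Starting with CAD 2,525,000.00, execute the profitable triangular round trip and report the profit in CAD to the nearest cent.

Profit: CAD 85,904.57

Profitable loop is CAD → GBP → CNY → CAD:
CAD 2,525,000.00 ÷ 1.60570 = GBP 1,572,522.89
GBP 1,572,522.89 × 9.22620 = CNY 14,508,410.66
CNY 14,508,410.66 × 0.179958 = CAD 2,610,904.57
Profit = CAD 2,610,904.57 − CAD 2,525,000.00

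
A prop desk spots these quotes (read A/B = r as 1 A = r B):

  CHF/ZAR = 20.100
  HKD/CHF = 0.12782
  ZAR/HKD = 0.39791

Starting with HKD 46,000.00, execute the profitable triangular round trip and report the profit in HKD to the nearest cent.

Profit: HKD 1,025.95

Profitable loop is HKD → CHF → ZAR → HKD:
HKD 46,000.00 × 0.12782 = CHF 5,879.72
CHF 5,879.72 × 20.100 = ZAR 118,182.37
ZAR 118,182.37 × 0.39791 = HKD 47,025.95
Profit = HKD 47,025.95 − HKD 46,000.00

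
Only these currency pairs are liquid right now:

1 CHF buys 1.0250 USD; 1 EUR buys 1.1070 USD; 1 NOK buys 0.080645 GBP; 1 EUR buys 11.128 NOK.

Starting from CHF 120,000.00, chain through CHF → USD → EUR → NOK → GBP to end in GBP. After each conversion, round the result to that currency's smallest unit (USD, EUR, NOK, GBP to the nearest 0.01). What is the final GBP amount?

GBP 99,713.06

CHF 120,000.00 × 1.0250 = USD 123,000.00
USD 123,000.00 ÷ 1.1070 = EUR 111,111.11
EUR 111,111.11 × 11.128 = NOK 1,236,444.43
NOK 1,236,444.43 × 0.080645 = GBP 99,713.06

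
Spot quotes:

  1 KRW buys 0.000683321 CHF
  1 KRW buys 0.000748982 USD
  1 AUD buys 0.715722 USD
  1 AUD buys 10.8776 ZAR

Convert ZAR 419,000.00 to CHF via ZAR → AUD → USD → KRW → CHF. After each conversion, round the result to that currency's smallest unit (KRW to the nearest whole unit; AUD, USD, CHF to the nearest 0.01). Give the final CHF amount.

CHF 25,152.36

ZAR 419,000.00 ÷ 10.8776 = AUD 38,519.53
AUD 38,519.53 × 0.715722 = USD 27,569.28
USD 27,569.28 ÷ 0.000748982 = KRW 36,809,002
KRW 36,809,002 × 0.000683321 = CHF 25,152.36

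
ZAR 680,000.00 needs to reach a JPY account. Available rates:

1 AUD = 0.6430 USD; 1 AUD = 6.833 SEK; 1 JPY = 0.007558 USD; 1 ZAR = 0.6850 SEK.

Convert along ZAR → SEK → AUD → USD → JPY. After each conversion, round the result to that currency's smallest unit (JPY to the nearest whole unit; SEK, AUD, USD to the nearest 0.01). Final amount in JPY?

JPY 5,799,521

ZAR 680,000.00 × 0.6850 = SEK 465,800.00
SEK 465,800.00 ÷ 6.833 = AUD 68,169.18
AUD 68,169.18 × 0.6430 = USD 43,832.78
USD 43,832.78 ÷ 0.007558 = JPY 5,799,521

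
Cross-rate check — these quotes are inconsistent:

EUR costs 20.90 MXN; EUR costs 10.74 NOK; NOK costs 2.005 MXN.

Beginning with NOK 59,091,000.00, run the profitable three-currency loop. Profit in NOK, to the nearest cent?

Profit: NOK 1,791,673.05

Profitable loop is NOK → MXN → EUR → NOK:
NOK 59,091,000.00 × 2.005 = MXN 118,477,455.00
MXN 118,477,455.00 ÷ 20.90 = EUR 5,668,777.75
EUR 5,668,777.75 × 10.74 = NOK 60,882,673.05
Profit = NOK 60,882,673.05 − NOK 59,091,000.00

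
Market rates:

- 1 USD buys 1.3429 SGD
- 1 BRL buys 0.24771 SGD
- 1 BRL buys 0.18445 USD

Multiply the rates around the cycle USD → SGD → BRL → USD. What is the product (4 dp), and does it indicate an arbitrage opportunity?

Around USD → SGD → BRL → USD: 1 × 1.3429 ÷ 0.24771 × 0.18445 = 0.999951
Product ≈ 1 (deviation 0.005%, within rounding noise).

1.0000 (no arbitrage)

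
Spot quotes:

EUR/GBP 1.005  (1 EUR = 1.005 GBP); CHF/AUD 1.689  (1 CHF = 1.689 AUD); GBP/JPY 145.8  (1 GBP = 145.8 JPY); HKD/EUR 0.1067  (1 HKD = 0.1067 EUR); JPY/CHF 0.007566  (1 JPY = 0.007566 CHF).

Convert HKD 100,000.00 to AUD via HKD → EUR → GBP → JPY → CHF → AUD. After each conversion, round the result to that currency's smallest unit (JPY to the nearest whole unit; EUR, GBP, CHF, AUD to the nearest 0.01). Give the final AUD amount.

HKD 100,000.00 × 0.1067 = EUR 10,670.00
EUR 10,670.00 × 1.005 = GBP 10,723.35
GBP 10,723.35 × 145.8 = JPY 1,563,464
JPY 1,563,464 × 0.007566 = CHF 11,829.17
CHF 11,829.17 × 1.689 = AUD 19,979.47

AUD 19,979.47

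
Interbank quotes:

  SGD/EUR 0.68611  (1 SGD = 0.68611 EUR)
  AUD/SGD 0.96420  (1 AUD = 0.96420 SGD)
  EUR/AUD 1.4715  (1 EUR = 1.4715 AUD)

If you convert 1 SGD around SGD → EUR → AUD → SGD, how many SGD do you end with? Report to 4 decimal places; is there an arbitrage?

Around SGD → EUR → AUD → SGD: 1 × 0.68611 × 1.4715 × 0.96420 = 0.973467
Product < 1; profitable direction is SGD → AUD → EUR → SGD.

0.9735 (arbitrage exists)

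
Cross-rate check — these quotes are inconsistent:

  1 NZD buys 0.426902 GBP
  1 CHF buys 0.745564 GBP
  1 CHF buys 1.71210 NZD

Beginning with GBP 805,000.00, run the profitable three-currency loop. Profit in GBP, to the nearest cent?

Profitable loop is GBP → NZD → CHF → GBP:
GBP 805,000.00 ÷ 0.426902 = NZD 1,885,678.68
NZD 1,885,678.68 ÷ 1.71210 = CHF 1,101,383.49
CHF 1,101,383.49 × 0.745564 = GBP 821,151.88
Profit = GBP 821,151.88 − GBP 805,000.00

Profit: GBP 16,151.88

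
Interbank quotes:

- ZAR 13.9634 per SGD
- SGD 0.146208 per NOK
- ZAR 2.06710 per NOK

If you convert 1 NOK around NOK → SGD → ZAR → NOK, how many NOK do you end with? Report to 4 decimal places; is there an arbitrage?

Around NOK → SGD → ZAR → NOK: 1 × 0.146208 × 13.9634 ÷ 2.06710 = 0.987645
Product < 1; profitable direction is NOK → ZAR → SGD → NOK.

0.9876 (arbitrage exists)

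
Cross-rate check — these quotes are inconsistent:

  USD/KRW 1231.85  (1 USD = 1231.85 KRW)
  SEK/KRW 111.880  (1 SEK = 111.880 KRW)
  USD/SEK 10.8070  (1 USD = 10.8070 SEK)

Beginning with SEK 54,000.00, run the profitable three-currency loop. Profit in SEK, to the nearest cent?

Profit: SEK 1,016.63

Profitable loop is SEK → USD → KRW → SEK:
SEK 54,000.00 ÷ 10.8070 = USD 4,996.76
USD 4,996.76 × 1231.85 = KRW 6,155,260
KRW 6,155,260 ÷ 111.880 = SEK 55,016.63
Profit = SEK 55,016.63 − SEK 54,000.00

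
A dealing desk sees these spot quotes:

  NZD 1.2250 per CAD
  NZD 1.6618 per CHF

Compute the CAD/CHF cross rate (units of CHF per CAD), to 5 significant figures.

1 CAD × 1.2250 = 1.225 NZD
1.225 NZD ÷ 1.6618 = 0.737152 CHF

CAD/CHF = 0.73715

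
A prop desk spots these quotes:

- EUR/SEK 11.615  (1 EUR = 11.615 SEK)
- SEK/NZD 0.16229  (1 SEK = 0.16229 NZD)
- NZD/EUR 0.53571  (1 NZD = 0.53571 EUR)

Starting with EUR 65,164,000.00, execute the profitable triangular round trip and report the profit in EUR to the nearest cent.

Profitable loop is EUR → SEK → NZD → EUR:
EUR 65,164,000.00 × 11.615 = SEK 756,879,860.00
SEK 756,879,860.00 × 0.16229 = NZD 122,834,032.48
NZD 122,834,032.48 × 0.53571 = EUR 65,803,419.54
Profit = EUR 65,803,419.54 − EUR 65,164,000.00

Profit: EUR 639,419.54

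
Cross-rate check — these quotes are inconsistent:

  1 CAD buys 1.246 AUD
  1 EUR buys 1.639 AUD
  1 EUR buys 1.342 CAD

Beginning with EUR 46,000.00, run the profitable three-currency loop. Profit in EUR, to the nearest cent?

Profitable loop is EUR → CAD → AUD → EUR:
EUR 46,000.00 × 1.342 = CAD 61,732.00
CAD 61,732.00 × 1.246 = AUD 76,918.07
AUD 76,918.07 ÷ 1.639 = EUR 46,929.88
Profit = EUR 46,929.88 − EUR 46,000.00

Profit: EUR 929.88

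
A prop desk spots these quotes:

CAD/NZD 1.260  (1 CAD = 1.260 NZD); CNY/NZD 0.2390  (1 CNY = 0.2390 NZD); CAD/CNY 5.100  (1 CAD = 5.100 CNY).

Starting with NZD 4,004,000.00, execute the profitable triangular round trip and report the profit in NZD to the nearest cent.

Profitable loop is NZD → CNY → CAD → NZD:
NZD 4,004,000.00 ÷ 0.2390 = CNY 16,753,138.08
CNY 16,753,138.08 ÷ 5.100 = CAD 3,284,929.03
CAD 3,284,929.03 × 1.260 = NZD 4,139,010.58
Profit = NZD 4,139,010.58 − NZD 4,004,000.00

Profit: NZD 135,010.58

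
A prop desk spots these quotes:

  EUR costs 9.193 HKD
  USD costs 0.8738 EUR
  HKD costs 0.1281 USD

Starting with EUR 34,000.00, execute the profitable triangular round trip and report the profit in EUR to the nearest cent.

Profitable loop is EUR → HKD → USD → EUR:
EUR 34,000.00 × 9.193 = HKD 312,562.00
HKD 312,562.00 × 0.1281 = USD 40,039.19
USD 40,039.19 × 0.8738 = EUR 34,986.25
Profit = EUR 34,986.25 − EUR 34,000.00

Profit: EUR 986.25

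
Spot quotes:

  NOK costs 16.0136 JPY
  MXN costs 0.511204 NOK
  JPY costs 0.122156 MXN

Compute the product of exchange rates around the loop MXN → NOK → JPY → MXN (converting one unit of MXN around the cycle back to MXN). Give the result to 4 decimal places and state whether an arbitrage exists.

Around MXN → NOK → JPY → MXN: 1 × 0.511204 × 16.0136 × 0.122156 = 0.999995
Product ≈ 1 (deviation 0.000%, within rounding noise).

1.0000 (no arbitrage)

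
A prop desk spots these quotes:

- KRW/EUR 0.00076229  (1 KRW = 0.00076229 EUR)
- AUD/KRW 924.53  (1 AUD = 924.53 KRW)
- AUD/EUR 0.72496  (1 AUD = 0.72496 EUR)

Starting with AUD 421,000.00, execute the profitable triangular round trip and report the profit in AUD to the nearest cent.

Profit: AUD 12,066.82

Profitable loop is AUD → EUR → KRW → AUD:
AUD 421,000.00 × 0.72496 = EUR 305,208.16
EUR 305,208.16 ÷ 0.00076229 = KRW 400,383,266
KRW 400,383,266 ÷ 924.53 = AUD 433,066.82
Profit = AUD 433,066.82 − AUD 421,000.00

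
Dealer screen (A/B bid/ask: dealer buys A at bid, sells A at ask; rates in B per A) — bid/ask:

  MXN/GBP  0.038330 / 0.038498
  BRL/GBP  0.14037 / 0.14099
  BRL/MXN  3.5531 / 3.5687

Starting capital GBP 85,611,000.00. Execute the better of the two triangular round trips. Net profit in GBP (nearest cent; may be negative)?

Best loop GBP → MXN → BRL → GBP:
GBP 85,611,000.00 ÷ 0.038498 (buy MXN at ask) = MXN 2,223,777,858.59
MXN 2,223,777,858.59 ÷ 3.5687 (buy BRL at ask) = BRL 623,133,874.69
BRL 623,133,874.69 × 0.14037 (sell BRL at bid) = GBP 87,469,301.99

Net profit: GBP 1,858,301.99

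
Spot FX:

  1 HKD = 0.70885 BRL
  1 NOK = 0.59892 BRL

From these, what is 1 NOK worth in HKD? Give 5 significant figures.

NOK/HKD = 0.84492

1 NOK × 0.59892 = 0.59892 BRL
0.59892 BRL ÷ 0.70885 = 0.844918 HKD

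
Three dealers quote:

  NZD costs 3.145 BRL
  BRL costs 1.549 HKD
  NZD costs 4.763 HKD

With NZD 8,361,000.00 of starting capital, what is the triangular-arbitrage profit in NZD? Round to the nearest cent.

Profitable loop is NZD → BRL → HKD → NZD:
NZD 8,361,000.00 × 3.145 = BRL 26,295,345.00
BRL 26,295,345.00 × 1.549 = HKD 40,731,489.41
HKD 40,731,489.41 ÷ 4.763 = NZD 8,551,645.90
Profit = NZD 8,551,645.90 − NZD 8,361,000.00

Profit: NZD 190,645.90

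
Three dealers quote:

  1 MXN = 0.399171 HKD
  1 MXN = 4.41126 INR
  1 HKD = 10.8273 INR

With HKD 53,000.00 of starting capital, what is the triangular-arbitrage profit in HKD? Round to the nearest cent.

Profit: HKD 1,095.28

Profitable loop is HKD → MXN → INR → HKD:
HKD 53,000.00 ÷ 0.399171 = MXN 132,775.18
MXN 132,775.18 × 4.41126 = INR 585,705.83
INR 585,705.83 ÷ 10.8273 = HKD 54,095.28
Profit = HKD 54,095.28 − HKD 53,000.00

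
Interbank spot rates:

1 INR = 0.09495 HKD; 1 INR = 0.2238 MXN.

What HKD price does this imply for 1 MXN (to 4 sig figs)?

1 MXN ÷ 0.2238 = 4.46828 INR
4.46828 INR × 0.09495 = 0.424263 HKD

MXN/HKD = 0.4243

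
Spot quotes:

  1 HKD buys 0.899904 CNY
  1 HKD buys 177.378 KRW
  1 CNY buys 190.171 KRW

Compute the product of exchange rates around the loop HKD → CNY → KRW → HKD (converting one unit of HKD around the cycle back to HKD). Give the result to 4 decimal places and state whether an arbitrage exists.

Around HKD → CNY → KRW → HKD: 1 × 0.899904 × 190.171 ÷ 177.378 = 0.964808
Product < 1; profitable direction is HKD → KRW → CNY → HKD.

0.9648 (arbitrage exists)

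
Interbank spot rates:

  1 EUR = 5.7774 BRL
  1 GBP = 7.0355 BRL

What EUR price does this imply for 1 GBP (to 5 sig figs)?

GBP/EUR = 1.2178

1 GBP × 7.0355 = 7.0355 BRL
7.0355 BRL ÷ 5.7774 = 1.21776 EUR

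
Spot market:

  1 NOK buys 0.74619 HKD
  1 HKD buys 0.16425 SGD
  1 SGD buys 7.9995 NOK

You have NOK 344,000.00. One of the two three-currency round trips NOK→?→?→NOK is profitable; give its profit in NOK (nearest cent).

Profitable loop is NOK → SGD → HKD → NOK:
NOK 344,000.00 ÷ 7.9995 = SGD 43,002.69
SGD 43,002.69 ÷ 0.16425 = HKD 261,812.41
HKD 261,812.41 ÷ 0.74619 = NOK 350,865.61
Profit = NOK 350,865.61 − NOK 344,000.00

Profit: NOK 6,865.61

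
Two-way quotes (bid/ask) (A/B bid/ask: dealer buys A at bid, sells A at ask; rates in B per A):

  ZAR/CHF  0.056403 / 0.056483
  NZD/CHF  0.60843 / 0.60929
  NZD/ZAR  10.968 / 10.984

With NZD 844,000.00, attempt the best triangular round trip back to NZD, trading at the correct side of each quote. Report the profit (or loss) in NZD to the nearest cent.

Net profit: NZD 12,935.32

Best loop NZD → ZAR → CHF → NZD:
NZD 844,000.00 × 10.968 (sell NZD at bid) = ZAR 9,256,992.00
ZAR 9,256,992.00 × 0.056403 (sell ZAR at bid) = CHF 522,122.12
CHF 522,122.12 ÷ 0.60929 (buy NZD at ask) = NZD 856,935.32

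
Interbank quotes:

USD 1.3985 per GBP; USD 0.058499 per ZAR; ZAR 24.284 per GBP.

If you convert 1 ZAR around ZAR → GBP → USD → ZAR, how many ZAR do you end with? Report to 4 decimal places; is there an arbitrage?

Around ZAR → GBP → USD → ZAR: 1 ÷ 24.284 × 1.3985 ÷ 0.058499 = 0.984450
Product < 1; profitable direction is ZAR → USD → GBP → ZAR.

0.9845 (arbitrage exists)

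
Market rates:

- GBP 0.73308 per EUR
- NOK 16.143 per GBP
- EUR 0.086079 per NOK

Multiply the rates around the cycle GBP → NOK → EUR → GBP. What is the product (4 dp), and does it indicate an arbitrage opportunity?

1.0187 (arbitrage exists)

Around GBP → NOK → EUR → GBP: 1 × 16.143 × 0.086079 × 0.73308 = 1.018668
Product > 1; profitable direction is GBP → NOK → EUR → GBP.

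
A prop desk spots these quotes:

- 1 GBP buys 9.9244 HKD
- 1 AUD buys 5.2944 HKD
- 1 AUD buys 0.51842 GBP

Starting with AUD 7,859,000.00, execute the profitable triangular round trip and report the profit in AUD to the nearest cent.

Profit: AUD 228,197.16

Profitable loop is AUD → HKD → GBP → AUD:
AUD 7,859,000.00 × 5.2944 = HKD 41,608,689.60
HKD 41,608,689.60 ÷ 9.9244 = GBP 4,192,564.75
GBP 4,192,564.75 ÷ 0.51842 = AUD 8,087,197.16
Profit = AUD 8,087,197.16 − AUD 7,859,000.00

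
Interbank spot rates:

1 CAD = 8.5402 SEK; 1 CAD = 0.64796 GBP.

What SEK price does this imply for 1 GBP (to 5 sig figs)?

1 GBP ÷ 0.64796 = 1.54331 CAD
1.54331 CAD × 8.5402 = 13.1801 SEK

GBP/SEK = 13.180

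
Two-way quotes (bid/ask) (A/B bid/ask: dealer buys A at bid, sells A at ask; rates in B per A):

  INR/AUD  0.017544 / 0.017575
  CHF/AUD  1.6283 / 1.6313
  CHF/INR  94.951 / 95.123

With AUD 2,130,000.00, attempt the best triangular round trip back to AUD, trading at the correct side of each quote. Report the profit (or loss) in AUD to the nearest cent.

Net profit: AUD 45,073.46

Best loop AUD → CHF → INR → AUD:
AUD 2,130,000.00 ÷ 1.6313 (buy CHF at ask) = CHF 1,305,707.10
CHF 1,305,707.10 × 94.951 (sell CHF at bid) = INR 123,978,195.30
INR 123,978,195.30 × 0.017544 (sell INR at bid) = AUD 2,175,073.46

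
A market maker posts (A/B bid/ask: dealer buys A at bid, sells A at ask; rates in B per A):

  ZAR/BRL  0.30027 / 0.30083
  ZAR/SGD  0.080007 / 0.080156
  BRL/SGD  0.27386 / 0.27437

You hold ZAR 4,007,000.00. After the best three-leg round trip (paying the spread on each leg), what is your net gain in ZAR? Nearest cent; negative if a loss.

Net profit: ZAR 103,776.39

Best loop ZAR → BRL → SGD → ZAR:
ZAR 4,007,000.00 × 0.30027 (sell ZAR at bid) = BRL 1,203,181.89
BRL 1,203,181.89 × 0.27386 (sell BRL at bid) = SGD 329,503.39
SGD 329,503.39 ÷ 0.080156 (buy ZAR at ask) = ZAR 4,110,776.39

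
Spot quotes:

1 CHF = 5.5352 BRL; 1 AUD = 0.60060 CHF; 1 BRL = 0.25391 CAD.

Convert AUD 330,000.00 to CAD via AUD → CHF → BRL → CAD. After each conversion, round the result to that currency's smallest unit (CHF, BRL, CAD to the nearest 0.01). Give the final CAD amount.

CAD 278,555.92

AUD 330,000.00 × 0.60060 = CHF 198,198.00
CHF 198,198.00 × 5.5352 = BRL 1,097,065.57
BRL 1,097,065.57 × 0.25391 = CAD 278,555.92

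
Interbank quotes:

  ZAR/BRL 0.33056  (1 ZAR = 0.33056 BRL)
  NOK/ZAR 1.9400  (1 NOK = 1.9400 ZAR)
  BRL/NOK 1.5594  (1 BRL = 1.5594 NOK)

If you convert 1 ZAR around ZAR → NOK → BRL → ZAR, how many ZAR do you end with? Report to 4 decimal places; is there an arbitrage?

Around ZAR → NOK → BRL → ZAR: 1 ÷ 1.9400 ÷ 1.5594 ÷ 0.33056 = 0.999978
Product ≈ 1 (deviation 0.002%, within rounding noise).

1.0000 (no arbitrage)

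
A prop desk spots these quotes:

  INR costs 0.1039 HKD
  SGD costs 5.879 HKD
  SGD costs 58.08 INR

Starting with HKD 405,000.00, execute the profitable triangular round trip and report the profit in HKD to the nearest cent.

Profitable loop is HKD → SGD → INR → HKD:
HKD 405,000.00 ÷ 5.879 = SGD 68,889.27
SGD 68,889.27 × 58.08 = INR 4,001,088.62
INR 4,001,088.62 × 0.1039 = HKD 415,713.11
Profit = HKD 415,713.11 − HKD 405,000.00

Profit: HKD 10,713.11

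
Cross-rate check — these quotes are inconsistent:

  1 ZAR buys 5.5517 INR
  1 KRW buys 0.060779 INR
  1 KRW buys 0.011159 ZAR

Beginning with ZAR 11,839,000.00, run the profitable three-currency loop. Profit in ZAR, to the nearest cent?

Profit: ZAR 228,373.02

Profitable loop is ZAR → INR → KRW → ZAR:
ZAR 11,839,000.00 × 5.5517 = INR 65,726,576.30
INR 65,726,576.30 ÷ 0.060779 = KRW 1,081,402,726
KRW 1,081,402,726 × 0.011159 = ZAR 12,067,373.02
Profit = ZAR 12,067,373.02 − ZAR 11,839,000.00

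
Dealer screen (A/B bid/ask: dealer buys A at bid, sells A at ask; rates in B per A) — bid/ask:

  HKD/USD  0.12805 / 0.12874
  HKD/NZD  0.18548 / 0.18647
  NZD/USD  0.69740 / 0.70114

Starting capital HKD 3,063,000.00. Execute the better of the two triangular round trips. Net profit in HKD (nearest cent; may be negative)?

Best loop HKD → NZD → USD → HKD:
HKD 3,063,000.00 × 0.18548 (sell HKD at bid) = NZD 568,125.24
NZD 568,125.24 × 0.69740 (sell NZD at bid) = USD 396,210.54
USD 396,210.54 ÷ 0.12874 (buy HKD at ask) = HKD 3,077,602.47

Net profit: HKD 14,602.47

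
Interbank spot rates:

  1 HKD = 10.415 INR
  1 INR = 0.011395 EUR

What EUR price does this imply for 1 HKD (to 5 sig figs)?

1 HKD × 10.415 = 10.415 INR
10.415 INR × 0.011395 = 0.118679 EUR

HKD/EUR = 0.11868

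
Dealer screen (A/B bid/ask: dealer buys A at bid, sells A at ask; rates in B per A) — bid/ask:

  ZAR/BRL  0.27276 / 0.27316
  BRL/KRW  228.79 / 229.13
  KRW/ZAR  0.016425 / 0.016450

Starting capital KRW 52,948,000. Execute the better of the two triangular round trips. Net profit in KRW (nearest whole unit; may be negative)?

Net profit: KRW 1,323,604

Best loop KRW → ZAR → BRL → KRW:
KRW 52,948,000 × 0.016425 (sell KRW at bid) = ZAR 869,670.90
ZAR 869,670.90 × 0.27276 (sell ZAR at bid) = BRL 237,211.43
BRL 237,211.43 × 228.79 (sell BRL at bid) = KRW 54,271,604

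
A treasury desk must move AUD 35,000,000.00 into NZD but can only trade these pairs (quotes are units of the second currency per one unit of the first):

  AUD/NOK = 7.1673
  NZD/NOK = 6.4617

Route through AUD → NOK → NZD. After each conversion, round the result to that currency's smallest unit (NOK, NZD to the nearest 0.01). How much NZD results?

AUD 35,000,000.00 × 7.1673 = NOK 250,855,500.00
NOK 250,855,500.00 ÷ 6.4617 = NZD 38,821,904.45

NZD 38,821,904.45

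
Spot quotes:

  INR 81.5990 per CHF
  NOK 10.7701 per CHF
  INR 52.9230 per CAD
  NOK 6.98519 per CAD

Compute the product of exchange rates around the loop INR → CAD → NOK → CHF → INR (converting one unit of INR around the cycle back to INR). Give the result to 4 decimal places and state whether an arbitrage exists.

1.0000 (no arbitrage)

Around INR → CAD → NOK → CHF → INR: 1 ÷ 52.9230 × 6.98519 ÷ 10.7701 × 81.5990 = 0.999997
Product ≈ 1 (deviation 0.000%, within rounding noise).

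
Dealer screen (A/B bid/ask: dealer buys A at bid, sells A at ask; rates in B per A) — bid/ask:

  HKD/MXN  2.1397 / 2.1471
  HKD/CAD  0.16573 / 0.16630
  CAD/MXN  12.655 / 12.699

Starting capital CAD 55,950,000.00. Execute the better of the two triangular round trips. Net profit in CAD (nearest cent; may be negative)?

Best loop CAD → HKD → MXN → CAD:
CAD 55,950,000.00 ÷ 0.16630 (buy HKD at ask) = HKD 336,440,168.37
HKD 336,440,168.37 × 2.1397 (sell HKD at bid) = MXN 719,881,028.26
MXN 719,881,028.26 ÷ 12.699 (buy CAD at ask) = CAD 56,688,009.16

Net profit: CAD 738,009.16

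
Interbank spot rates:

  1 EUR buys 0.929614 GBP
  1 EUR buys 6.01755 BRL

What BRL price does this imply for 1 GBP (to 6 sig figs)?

GBP/BRL = 6.47317

1 GBP ÷ 0.929614 = 1.07572 EUR
1.07572 EUR × 6.01755 = 6.47317 BRL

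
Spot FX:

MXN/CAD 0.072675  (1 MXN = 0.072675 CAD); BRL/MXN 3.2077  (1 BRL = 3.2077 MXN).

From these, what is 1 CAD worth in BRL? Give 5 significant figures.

1 CAD ÷ 0.072675 = 13.7599 MXN
13.7599 MXN ÷ 3.2077 = 4.28964 BRL

CAD/BRL = 4.2896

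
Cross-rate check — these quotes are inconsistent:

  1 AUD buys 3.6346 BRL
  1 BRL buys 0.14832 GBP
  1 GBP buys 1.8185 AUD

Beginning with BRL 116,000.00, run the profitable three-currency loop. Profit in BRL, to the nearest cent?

Profitable loop is BRL → AUD → GBP → BRL:
BRL 116,000.00 ÷ 3.6346 = AUD 31,915.48
AUD 31,915.48 ÷ 1.8185 = GBP 17,550.44
GBP 17,550.44 ÷ 0.14832 = BRL 118,328.22
Profit = BRL 118,328.22 − BRL 116,000.00

Profit: BRL 2,328.22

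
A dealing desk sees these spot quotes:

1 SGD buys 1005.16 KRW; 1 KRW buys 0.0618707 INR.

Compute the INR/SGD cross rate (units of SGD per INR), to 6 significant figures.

INR/SGD = 0.0160798

1 INR ÷ 0.0618707 = 16.1627 KRW
16.1627 KRW ÷ 1005.16 = 0.0160798 SGD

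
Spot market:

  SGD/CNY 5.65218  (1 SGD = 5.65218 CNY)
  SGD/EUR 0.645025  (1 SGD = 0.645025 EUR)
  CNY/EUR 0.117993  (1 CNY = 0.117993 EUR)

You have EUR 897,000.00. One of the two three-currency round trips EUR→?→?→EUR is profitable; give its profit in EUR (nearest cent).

Profit: EUR 30,444.91

Profitable loop is EUR → SGD → CNY → EUR:
EUR 897,000.00 ÷ 0.645025 = SGD 1,390,643.77
SGD 1,390,643.77 × 5.65218 = CNY 7,860,168.92
CNY 7,860,168.92 × 0.117993 = EUR 927,444.91
Profit = EUR 927,444.91 − EUR 897,000.00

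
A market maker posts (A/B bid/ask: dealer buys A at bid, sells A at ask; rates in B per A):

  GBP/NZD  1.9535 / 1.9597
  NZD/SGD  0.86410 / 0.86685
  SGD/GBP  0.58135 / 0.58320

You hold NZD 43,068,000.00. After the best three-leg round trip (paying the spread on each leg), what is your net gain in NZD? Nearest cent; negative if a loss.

Best loop NZD → GBP → SGD → NZD:
NZD 43,068,000.00 ÷ 1.9597 (buy GBP at ask) = GBP 21,976,833.19
GBP 21,976,833.19 ÷ 0.58320 (buy SGD at ask) = SGD 37,683,184.48
SGD 37,683,184.48 ÷ 0.86685 (buy NZD at ask) = NZD 43,471,401.60

Net profit: NZD 403,401.60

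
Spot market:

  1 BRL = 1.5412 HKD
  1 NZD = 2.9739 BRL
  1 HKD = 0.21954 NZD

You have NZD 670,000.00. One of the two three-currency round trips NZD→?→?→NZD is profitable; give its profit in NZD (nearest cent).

Profitable loop is NZD → BRL → HKD → NZD:
NZD 670,000.00 × 2.9739 = BRL 1,992,513.00
BRL 1,992,513.00 × 1.5412 = HKD 3,070,861.04
HKD 3,070,861.04 × 0.21954 = NZD 674,176.83
Profit = NZD 674,176.83 − NZD 670,000.00

Profit: NZD 4,176.83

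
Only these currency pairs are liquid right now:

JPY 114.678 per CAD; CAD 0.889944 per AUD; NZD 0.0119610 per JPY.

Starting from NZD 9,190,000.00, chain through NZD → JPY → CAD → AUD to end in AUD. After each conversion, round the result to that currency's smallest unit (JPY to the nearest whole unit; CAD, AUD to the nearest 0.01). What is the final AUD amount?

AUD 7,528,444.13

NZD 9,190,000.00 ÷ 0.0119610 = JPY 768,330,407
JPY 768,330,407 ÷ 114.678 = CAD 6,699,893.68
CAD 6,699,893.68 ÷ 0.889944 = AUD 7,528,444.13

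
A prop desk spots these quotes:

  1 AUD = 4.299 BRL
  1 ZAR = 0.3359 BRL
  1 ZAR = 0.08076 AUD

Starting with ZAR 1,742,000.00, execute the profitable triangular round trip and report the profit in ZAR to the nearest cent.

Profitable loop is ZAR → AUD → BRL → ZAR:
ZAR 1,742,000.00 × 0.08076 = AUD 140,683.92
AUD 140,683.92 × 4.299 = BRL 604,800.17
BRL 604,800.17 ÷ 0.3359 = ZAR 1,800,536.39
Profit = ZAR 1,800,536.39 − ZAR 1,742,000.00

Profit: ZAR 58,536.39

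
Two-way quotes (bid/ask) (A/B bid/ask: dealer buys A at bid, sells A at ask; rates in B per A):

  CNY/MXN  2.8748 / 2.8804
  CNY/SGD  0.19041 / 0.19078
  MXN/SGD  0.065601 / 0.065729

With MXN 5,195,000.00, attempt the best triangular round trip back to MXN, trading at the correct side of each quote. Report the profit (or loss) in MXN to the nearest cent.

Best loop MXN → CNY → SGD → MXN:
MXN 5,195,000.00 ÷ 2.8804 (buy CNY at ask) = CNY 1,803,568.95
CNY 1,803,568.95 × 0.19041 (sell CNY at bid) = SGD 343,417.56
SGD 343,417.56 ÷ 0.065729 (buy MXN at ask) = MXN 5,224,749.56

Net profit: MXN 29,749.56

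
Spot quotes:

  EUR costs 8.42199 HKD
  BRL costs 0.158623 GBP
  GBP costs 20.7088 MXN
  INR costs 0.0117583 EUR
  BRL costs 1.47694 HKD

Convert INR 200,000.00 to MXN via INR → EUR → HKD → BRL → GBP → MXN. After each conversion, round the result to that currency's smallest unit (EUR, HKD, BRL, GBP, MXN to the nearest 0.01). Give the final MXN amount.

MXN 44,050.10

INR 200,000.00 × 0.0117583 = EUR 2,351.66
EUR 2,351.66 × 8.42199 = HKD 19,805.66
HKD 19,805.66 ÷ 1.47694 = BRL 13,409.93
BRL 13,409.93 × 0.158623 = GBP 2,127.12
GBP 2,127.12 × 20.7088 = MXN 44,050.10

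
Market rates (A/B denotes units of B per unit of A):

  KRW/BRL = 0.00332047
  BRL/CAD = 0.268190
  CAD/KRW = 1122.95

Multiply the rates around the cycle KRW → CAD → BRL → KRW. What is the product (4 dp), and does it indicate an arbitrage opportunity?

1.0000 (no arbitrage)

Around KRW → CAD → BRL → KRW: 1 ÷ 1122.95 ÷ 0.268190 ÷ 0.00332047 = 0.999994
Product ≈ 1 (deviation 0.001%, within rounding noise).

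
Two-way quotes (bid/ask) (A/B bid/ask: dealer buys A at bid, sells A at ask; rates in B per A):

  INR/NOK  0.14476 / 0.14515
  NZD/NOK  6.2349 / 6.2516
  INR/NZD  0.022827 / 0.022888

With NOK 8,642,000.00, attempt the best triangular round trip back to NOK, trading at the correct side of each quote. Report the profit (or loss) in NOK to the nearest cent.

Net profit: NOK 101,067.05

Best loop NOK → NZD → INR → NOK:
NOK 8,642,000.00 ÷ 6.2516 (buy NZD at ask) = NZD 1,382,366.11
NZD 1,382,366.11 ÷ 0.022888 (buy INR at ask) = INR 60,396,981.57
INR 60,396,981.57 × 0.14476 (sell INR at bid) = NOK 8,743,067.05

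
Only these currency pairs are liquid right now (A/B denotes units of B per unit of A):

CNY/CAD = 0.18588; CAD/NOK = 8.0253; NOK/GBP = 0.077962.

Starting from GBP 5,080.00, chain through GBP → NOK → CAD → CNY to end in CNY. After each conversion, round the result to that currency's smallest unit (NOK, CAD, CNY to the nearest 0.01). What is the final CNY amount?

GBP 5,080.00 ÷ 0.077962 = NOK 65,159.95
NOK 65,159.95 ÷ 8.0253 = CAD 8,119.32
CAD 8,119.32 ÷ 0.18588 = CNY 43,680.44

CNY 43,680.44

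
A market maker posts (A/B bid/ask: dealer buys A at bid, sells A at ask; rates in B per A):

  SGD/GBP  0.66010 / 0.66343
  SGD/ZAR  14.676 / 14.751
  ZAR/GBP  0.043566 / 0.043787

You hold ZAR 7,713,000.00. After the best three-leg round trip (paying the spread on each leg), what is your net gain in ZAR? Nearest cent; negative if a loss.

Net profit: ZAR 169,544.11

Best loop ZAR → SGD → GBP → ZAR:
ZAR 7,713,000.00 ÷ 14.751 (buy SGD at ask) = SGD 522,879.80
SGD 522,879.80 × 0.66010 (sell SGD at bid) = GBP 345,152.96
GBP 345,152.96 ÷ 0.043787 (buy ZAR at ask) = ZAR 7,882,544.11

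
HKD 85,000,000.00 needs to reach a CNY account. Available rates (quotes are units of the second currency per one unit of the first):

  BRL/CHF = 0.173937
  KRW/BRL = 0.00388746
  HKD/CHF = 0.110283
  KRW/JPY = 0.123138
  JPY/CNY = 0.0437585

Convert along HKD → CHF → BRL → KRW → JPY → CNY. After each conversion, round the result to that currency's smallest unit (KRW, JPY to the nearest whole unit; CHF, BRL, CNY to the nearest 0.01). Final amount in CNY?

CNY 74,700,603.52

HKD 85,000,000.00 × 0.110283 = CHF 9,374,055.00
CHF 9,374,055.00 ÷ 0.173937 = BRL 53,893,392.44
BRL 53,893,392.44 ÷ 0.00388746 = KRW 13,863,394,720
KRW 13,863,394,720 × 0.123138 = JPY 1,707,110,699
JPY 1,707,110,699 × 0.0437585 = CNY 74,700,603.52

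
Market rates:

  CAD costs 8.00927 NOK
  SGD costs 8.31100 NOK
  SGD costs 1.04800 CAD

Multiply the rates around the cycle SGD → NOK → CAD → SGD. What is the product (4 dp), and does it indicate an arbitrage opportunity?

Around SGD → NOK → CAD → SGD: 1 × 8.31100 ÷ 8.00927 ÷ 1.04800 = 0.990146
Product < 1; profitable direction is SGD → CAD → NOK → SGD.

0.9901 (arbitrage exists)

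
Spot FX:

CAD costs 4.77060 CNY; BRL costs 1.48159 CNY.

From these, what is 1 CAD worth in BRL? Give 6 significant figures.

1 CAD × 4.77060 = 4.7706 CNY
4.7706 CNY ÷ 1.48159 = 3.21992 BRL

CAD/BRL = 3.21992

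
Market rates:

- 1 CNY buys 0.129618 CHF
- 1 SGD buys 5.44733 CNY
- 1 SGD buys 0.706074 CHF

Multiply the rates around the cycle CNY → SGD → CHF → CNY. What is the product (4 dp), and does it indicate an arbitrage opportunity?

Around CNY → SGD → CHF → CNY: 1 ÷ 5.44733 × 0.706074 ÷ 0.129618 = 1.000003
Product ≈ 1 (deviation 0.000%, within rounding noise).

1.0000 (no arbitrage)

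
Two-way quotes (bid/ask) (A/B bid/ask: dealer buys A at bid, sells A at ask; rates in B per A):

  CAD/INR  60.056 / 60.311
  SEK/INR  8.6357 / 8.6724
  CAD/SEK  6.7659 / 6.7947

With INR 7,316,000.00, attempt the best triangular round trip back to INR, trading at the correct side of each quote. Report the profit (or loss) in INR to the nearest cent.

Net profit: INR 140,250.88

Best loop INR → SEK → CAD → INR:
INR 7,316,000.00 ÷ 8.6724 (buy SEK at ask) = SEK 843,595.78
SEK 843,595.78 ÷ 6.7947 (buy CAD at ask) = CAD 124,154.97
CAD 124,154.97 × 60.056 (sell CAD at bid) = INR 7,456,250.88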